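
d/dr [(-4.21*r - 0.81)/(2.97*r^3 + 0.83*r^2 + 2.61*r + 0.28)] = (25.0074*r^3 + 10.7114*r^2 + 1.3446*r + 0.9353)/(8.8209*r^6 + 4.9302*r^5 + 16.1923*r^4 + 5.9958*r^3 + 7.2769*r^2 + 1.4616*r + 0.0784)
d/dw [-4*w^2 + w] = 1 - 8*w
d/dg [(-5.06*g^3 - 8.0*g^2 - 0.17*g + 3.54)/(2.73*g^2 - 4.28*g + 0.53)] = (-13.8138*g^4 + 43.3136*g^3 + 26.6587*g^2 - 27.8084*g + 15.0611)/(7.4529*g^4 - 23.3688*g^3 + 21.2122*g^2 - 4.5368*g + 0.2809)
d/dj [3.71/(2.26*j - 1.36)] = -8.3846/(2.26*j - 1.36)^2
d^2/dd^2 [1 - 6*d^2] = -12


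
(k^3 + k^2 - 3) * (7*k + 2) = 7*k^4 + 9*k^3 + 2*k^2 - 21*k - 6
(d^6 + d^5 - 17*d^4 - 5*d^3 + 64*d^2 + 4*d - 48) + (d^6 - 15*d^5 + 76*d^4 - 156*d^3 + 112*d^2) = 2*d^6 - 14*d^5 + 59*d^4 - 161*d^3 + 176*d^2 + 4*d - 48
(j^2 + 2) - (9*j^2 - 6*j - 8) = -8*j^2 + 6*j + 10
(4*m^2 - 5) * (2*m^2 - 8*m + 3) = 8*m^4 - 32*m^3 + 2*m^2 + 40*m - 15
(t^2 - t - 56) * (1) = t^2 - t - 56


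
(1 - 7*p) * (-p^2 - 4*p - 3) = 7*p^3 + 27*p^2 + 17*p - 3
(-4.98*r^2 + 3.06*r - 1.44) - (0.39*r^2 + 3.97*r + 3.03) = -5.37*r^2 - 0.91*r - 4.47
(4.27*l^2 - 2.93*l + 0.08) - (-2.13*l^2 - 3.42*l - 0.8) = 6.4*l^2 + 0.49*l + 0.88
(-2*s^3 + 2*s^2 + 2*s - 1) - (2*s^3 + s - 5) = -4*s^3 + 2*s^2 + s + 4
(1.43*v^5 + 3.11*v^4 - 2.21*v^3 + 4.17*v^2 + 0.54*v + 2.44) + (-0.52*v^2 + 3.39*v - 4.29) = 1.43*v^5 + 3.11*v^4 - 2.21*v^3 + 3.65*v^2 + 3.93*v - 1.85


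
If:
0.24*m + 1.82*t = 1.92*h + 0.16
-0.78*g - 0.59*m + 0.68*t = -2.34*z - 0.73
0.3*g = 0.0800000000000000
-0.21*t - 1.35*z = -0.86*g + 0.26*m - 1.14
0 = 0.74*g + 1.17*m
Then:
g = 0.27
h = -9.32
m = -0.17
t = -9.72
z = 2.56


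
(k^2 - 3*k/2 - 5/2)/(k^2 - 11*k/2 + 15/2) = (k + 1)/(k - 3)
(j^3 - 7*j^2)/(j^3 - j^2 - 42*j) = j/(j + 6)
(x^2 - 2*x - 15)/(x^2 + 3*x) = (x - 5)/x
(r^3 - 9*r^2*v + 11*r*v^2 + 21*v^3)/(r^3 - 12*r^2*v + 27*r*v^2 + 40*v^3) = (r^2 - 10*r*v + 21*v^2)/(r^2 - 13*r*v + 40*v^2)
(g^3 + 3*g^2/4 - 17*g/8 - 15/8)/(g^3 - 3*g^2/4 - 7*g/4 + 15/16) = 2*(g + 1)/(2*g - 1)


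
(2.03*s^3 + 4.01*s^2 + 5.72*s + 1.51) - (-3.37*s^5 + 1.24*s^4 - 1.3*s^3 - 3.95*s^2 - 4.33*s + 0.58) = 3.37*s^5 - 1.24*s^4 + 3.33*s^3 + 7.96*s^2 + 10.05*s + 0.93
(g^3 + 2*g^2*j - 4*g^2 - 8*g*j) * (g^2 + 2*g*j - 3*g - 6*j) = g^5 + 4*g^4*j - 7*g^4 + 4*g^3*j^2 - 28*g^3*j + 12*g^3 - 28*g^2*j^2 + 48*g^2*j + 48*g*j^2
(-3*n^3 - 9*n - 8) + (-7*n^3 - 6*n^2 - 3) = -10*n^3 - 6*n^2 - 9*n - 11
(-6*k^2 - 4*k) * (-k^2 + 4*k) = 6*k^4 - 20*k^3 - 16*k^2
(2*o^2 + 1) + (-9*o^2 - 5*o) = -7*o^2 - 5*o + 1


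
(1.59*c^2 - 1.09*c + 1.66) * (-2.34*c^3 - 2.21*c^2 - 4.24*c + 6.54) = -3.7206*c^5 - 0.9633*c^4 - 8.2171*c^3 + 11.3516*c^2 - 14.167*c + 10.8564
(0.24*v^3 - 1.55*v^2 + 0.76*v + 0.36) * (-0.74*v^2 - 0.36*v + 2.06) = -0.1776*v^5 + 1.0606*v^4 + 0.49*v^3 - 3.733*v^2 + 1.436*v + 0.7416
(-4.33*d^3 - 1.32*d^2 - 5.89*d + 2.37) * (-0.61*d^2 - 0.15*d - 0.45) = 2.6413*d^5 + 1.4547*d^4 + 5.7394*d^3 + 0.0318000000000001*d^2 + 2.295*d - 1.0665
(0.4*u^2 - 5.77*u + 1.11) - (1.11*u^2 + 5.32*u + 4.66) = -0.71*u^2 - 11.09*u - 3.55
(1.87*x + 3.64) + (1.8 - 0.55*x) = 1.32*x + 5.44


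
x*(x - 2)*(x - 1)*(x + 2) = x^4 - x^3 - 4*x^2 + 4*x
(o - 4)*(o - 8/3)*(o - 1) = o^3 - 23*o^2/3 + 52*o/3 - 32/3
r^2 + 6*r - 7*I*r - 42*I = (r + 6)*(r - 7*I)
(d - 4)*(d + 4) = d^2 - 16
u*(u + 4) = u^2 + 4*u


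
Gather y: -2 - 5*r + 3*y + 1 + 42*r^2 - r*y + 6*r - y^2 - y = 42*r^2 + r - y^2 + y*(2 - r) - 1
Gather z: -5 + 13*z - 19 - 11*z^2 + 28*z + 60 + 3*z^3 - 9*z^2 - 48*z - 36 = 3*z^3 - 20*z^2 - 7*z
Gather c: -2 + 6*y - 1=6*y - 3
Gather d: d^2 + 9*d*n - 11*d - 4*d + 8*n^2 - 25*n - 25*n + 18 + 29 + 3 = d^2 + d*(9*n - 15) + 8*n^2 - 50*n + 50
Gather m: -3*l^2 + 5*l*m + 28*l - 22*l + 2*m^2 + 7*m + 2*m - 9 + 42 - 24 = -3*l^2 + 6*l + 2*m^2 + m*(5*l + 9) + 9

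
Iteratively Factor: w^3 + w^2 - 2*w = (w + 2)*(w^2 - w) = w*(w + 2)*(w - 1)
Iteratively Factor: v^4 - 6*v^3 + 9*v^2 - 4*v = (v - 1)*(v^3 - 5*v^2 + 4*v) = (v - 4)*(v - 1)*(v^2 - v) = v*(v - 4)*(v - 1)*(v - 1)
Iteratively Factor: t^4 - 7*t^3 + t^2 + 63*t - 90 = (t - 3)*(t^3 - 4*t^2 - 11*t + 30) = (t - 5)*(t - 3)*(t^2 + t - 6) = (t - 5)*(t - 3)*(t - 2)*(t + 3)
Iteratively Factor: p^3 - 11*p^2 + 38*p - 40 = (p - 4)*(p^2 - 7*p + 10) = (p - 4)*(p - 2)*(p - 5)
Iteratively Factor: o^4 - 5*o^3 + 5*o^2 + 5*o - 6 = (o - 1)*(o^3 - 4*o^2 + o + 6) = (o - 1)*(o + 1)*(o^2 - 5*o + 6) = (o - 3)*(o - 1)*(o + 1)*(o - 2)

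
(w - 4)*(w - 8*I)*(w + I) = w^3 - 4*w^2 - 7*I*w^2 + 8*w + 28*I*w - 32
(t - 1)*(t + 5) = t^2 + 4*t - 5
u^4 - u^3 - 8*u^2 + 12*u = u*(u - 2)^2*(u + 3)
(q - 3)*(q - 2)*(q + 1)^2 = q^4 - 3*q^3 - 3*q^2 + 7*q + 6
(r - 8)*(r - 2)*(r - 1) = r^3 - 11*r^2 + 26*r - 16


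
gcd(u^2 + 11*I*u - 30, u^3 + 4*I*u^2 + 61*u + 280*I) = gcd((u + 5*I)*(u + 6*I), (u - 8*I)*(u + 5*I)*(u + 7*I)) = u + 5*I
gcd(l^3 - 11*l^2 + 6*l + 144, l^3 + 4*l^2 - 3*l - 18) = l + 3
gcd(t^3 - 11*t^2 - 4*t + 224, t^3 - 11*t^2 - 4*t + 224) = t^3 - 11*t^2 - 4*t + 224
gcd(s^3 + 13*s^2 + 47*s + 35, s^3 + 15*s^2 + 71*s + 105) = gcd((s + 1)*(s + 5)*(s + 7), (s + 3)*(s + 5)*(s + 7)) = s^2 + 12*s + 35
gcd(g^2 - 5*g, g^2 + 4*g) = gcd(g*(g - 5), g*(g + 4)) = g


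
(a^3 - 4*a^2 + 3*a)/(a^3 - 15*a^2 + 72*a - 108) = a*(a - 1)/(a^2 - 12*a + 36)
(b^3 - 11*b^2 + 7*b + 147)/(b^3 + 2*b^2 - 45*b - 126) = (b - 7)/(b + 6)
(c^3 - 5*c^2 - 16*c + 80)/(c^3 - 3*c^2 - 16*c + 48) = (c - 5)/(c - 3)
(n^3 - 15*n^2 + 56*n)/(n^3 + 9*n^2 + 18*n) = (n^2 - 15*n + 56)/(n^2 + 9*n + 18)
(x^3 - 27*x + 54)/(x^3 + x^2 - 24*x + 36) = (x - 3)/(x - 2)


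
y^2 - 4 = (y - 2)*(y + 2)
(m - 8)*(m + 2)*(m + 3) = m^3 - 3*m^2 - 34*m - 48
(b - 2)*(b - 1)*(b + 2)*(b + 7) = b^4 + 6*b^3 - 11*b^2 - 24*b + 28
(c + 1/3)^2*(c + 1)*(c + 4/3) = c^4 + 3*c^3 + 3*c^2 + 31*c/27 + 4/27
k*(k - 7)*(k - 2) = k^3 - 9*k^2 + 14*k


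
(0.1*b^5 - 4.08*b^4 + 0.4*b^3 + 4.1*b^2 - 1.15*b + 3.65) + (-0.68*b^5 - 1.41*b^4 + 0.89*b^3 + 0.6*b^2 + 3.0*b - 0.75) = -0.58*b^5 - 5.49*b^4 + 1.29*b^3 + 4.7*b^2 + 1.85*b + 2.9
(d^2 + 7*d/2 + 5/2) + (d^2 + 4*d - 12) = 2*d^2 + 15*d/2 - 19/2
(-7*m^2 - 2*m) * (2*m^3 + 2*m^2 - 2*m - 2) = -14*m^5 - 18*m^4 + 10*m^3 + 18*m^2 + 4*m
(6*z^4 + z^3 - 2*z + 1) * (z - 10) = 6*z^5 - 59*z^4 - 10*z^3 - 2*z^2 + 21*z - 10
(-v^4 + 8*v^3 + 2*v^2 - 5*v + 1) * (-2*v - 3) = 2*v^5 - 13*v^4 - 28*v^3 + 4*v^2 + 13*v - 3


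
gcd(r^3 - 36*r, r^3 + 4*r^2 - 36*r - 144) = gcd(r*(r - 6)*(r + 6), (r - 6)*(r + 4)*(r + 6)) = r^2 - 36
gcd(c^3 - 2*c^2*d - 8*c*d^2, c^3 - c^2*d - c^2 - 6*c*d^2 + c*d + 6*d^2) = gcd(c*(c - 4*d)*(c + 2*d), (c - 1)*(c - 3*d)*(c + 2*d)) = c + 2*d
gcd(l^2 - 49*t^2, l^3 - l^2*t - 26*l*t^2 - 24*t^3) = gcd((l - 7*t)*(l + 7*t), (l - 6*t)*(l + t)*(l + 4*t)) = 1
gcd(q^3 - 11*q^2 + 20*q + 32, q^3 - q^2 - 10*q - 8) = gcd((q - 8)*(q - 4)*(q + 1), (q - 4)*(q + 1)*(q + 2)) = q^2 - 3*q - 4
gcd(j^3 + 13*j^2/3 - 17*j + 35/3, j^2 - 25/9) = j - 5/3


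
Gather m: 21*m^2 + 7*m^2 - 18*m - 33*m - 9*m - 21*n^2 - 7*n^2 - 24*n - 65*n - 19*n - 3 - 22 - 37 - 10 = 28*m^2 - 60*m - 28*n^2 - 108*n - 72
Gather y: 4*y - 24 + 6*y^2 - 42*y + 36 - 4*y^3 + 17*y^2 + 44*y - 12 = -4*y^3 + 23*y^2 + 6*y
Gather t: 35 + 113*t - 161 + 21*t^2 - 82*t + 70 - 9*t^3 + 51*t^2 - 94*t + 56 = -9*t^3 + 72*t^2 - 63*t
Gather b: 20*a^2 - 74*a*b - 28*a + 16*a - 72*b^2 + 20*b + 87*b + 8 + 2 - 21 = 20*a^2 - 12*a - 72*b^2 + b*(107 - 74*a) - 11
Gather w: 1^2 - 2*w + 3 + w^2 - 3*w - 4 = w^2 - 5*w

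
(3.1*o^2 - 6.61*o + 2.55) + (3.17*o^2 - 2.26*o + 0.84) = 6.27*o^2 - 8.87*o + 3.39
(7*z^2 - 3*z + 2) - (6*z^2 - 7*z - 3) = z^2 + 4*z + 5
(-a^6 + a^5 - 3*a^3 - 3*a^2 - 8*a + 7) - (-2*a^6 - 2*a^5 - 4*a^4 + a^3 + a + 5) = a^6 + 3*a^5 + 4*a^4 - 4*a^3 - 3*a^2 - 9*a + 2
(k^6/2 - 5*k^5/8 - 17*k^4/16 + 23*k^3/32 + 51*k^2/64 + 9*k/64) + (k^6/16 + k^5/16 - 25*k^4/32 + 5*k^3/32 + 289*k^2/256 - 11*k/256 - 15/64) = 9*k^6/16 - 9*k^5/16 - 59*k^4/32 + 7*k^3/8 + 493*k^2/256 + 25*k/256 - 15/64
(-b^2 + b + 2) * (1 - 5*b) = 5*b^3 - 6*b^2 - 9*b + 2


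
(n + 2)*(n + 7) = n^2 + 9*n + 14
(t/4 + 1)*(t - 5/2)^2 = t^3/4 - t^2/4 - 55*t/16 + 25/4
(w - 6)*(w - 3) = w^2 - 9*w + 18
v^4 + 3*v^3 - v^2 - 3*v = v*(v - 1)*(v + 1)*(v + 3)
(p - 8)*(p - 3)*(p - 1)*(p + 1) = p^4 - 11*p^3 + 23*p^2 + 11*p - 24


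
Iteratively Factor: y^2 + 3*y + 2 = (y + 1)*(y + 2)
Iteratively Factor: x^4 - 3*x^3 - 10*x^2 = (x + 2)*(x^3 - 5*x^2) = (x - 5)*(x + 2)*(x^2) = x*(x - 5)*(x + 2)*(x)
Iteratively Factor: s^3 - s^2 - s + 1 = (s + 1)*(s^2 - 2*s + 1) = (s - 1)*(s + 1)*(s - 1)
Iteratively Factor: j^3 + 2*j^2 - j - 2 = (j + 2)*(j^2 - 1) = (j - 1)*(j + 2)*(j + 1)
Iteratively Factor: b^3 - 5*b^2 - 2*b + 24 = (b + 2)*(b^2 - 7*b + 12) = (b - 4)*(b + 2)*(b - 3)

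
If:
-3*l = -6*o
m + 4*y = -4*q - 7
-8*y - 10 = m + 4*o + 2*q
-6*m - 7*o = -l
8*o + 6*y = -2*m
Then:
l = 52/11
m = -65/33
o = 26/11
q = 245/198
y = -247/99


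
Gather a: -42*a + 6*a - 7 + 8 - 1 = -36*a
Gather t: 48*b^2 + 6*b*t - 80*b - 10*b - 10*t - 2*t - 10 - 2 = 48*b^2 - 90*b + t*(6*b - 12) - 12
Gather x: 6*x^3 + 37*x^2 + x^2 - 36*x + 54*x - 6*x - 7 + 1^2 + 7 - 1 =6*x^3 + 38*x^2 + 12*x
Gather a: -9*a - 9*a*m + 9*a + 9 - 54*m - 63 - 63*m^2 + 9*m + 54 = -9*a*m - 63*m^2 - 45*m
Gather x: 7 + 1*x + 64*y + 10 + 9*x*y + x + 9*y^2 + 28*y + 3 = x*(9*y + 2) + 9*y^2 + 92*y + 20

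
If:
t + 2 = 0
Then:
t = -2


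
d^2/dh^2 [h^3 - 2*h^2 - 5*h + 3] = 6*h - 4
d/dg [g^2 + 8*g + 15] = 2*g + 8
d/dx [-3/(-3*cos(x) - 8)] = 9*sin(x)/(3*cos(x) + 8)^2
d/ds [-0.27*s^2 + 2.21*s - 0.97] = 2.21 - 0.54*s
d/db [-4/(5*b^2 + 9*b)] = 4*(10*b + 9)/(b^2*(5*b + 9)^2)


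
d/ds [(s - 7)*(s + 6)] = 2*s - 1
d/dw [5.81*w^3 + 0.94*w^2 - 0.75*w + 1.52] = 17.43*w^2 + 1.88*w - 0.75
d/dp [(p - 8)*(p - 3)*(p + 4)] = 3*p^2 - 14*p - 20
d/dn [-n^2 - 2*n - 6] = -2*n - 2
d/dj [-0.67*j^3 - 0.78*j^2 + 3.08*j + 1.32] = -2.01*j^2 - 1.56*j + 3.08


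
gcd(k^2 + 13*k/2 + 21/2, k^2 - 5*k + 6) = 1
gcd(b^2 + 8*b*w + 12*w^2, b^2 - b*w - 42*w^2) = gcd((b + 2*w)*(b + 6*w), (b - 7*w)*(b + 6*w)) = b + 6*w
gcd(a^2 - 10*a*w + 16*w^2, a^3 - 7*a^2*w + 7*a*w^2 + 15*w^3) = 1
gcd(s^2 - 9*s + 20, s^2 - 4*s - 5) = s - 5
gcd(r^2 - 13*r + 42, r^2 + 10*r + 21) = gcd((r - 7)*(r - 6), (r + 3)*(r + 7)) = 1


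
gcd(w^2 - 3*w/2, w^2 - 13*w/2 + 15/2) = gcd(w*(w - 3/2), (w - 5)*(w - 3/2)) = w - 3/2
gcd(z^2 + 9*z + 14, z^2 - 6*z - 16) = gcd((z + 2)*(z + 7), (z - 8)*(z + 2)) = z + 2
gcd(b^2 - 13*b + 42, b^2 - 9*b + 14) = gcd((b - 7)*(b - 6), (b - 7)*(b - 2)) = b - 7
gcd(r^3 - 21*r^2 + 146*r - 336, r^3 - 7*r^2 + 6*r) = r - 6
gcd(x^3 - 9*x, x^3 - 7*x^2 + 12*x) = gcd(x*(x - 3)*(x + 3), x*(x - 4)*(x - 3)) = x^2 - 3*x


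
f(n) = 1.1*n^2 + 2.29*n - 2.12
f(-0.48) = -2.97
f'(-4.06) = -6.64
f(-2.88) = 0.41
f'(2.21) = 7.15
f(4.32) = 28.30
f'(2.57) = 7.94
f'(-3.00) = -4.31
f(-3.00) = 0.91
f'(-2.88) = -4.05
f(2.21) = 8.31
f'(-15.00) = -30.71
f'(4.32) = 11.79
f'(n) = 2.2*n + 2.29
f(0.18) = -1.67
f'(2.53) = 7.86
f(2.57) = 11.03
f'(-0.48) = 1.23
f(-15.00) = 211.03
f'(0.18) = 2.69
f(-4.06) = 6.71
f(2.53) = 10.71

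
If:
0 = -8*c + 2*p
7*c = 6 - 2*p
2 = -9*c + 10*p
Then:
No Solution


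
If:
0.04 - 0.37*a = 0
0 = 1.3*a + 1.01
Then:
No Solution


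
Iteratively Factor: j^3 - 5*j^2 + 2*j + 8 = (j + 1)*(j^2 - 6*j + 8) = (j - 4)*(j + 1)*(j - 2)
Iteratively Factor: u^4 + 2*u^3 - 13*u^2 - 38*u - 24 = (u + 3)*(u^3 - u^2 - 10*u - 8) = (u - 4)*(u + 3)*(u^2 + 3*u + 2) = (u - 4)*(u + 2)*(u + 3)*(u + 1)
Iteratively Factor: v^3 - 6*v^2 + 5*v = (v - 5)*(v^2 - v) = v*(v - 5)*(v - 1)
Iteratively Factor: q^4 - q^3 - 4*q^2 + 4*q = (q + 2)*(q^3 - 3*q^2 + 2*q) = q*(q + 2)*(q^2 - 3*q + 2) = q*(q - 1)*(q + 2)*(q - 2)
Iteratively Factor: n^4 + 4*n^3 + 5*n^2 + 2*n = (n + 1)*(n^3 + 3*n^2 + 2*n) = (n + 1)*(n + 2)*(n^2 + n) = (n + 1)^2*(n + 2)*(n)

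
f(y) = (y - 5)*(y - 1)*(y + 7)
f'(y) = (y - 5)*(y - 1) + (y - 5)*(y + 7) + (y - 1)*(y + 7) = 3*y^2 + 2*y - 37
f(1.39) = -11.81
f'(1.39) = -28.42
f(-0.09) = 38.34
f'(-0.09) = -37.16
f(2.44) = -34.80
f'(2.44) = -14.26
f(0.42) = 19.71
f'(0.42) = -35.63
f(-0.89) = 68.02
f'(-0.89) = -36.40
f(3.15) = -40.37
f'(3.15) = -0.93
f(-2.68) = 122.09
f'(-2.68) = -20.81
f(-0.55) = 55.49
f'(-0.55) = -37.19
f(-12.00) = -1105.00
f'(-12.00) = 371.00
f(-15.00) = -2560.00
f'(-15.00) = 608.00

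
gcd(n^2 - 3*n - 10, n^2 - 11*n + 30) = n - 5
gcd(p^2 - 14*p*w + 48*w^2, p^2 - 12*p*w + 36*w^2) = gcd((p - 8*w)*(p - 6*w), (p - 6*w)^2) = p - 6*w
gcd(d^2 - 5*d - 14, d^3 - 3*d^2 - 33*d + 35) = d - 7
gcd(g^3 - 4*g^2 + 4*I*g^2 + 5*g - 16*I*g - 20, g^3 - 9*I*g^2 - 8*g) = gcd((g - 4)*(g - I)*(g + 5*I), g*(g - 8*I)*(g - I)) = g - I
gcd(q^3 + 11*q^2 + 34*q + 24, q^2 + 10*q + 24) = q^2 + 10*q + 24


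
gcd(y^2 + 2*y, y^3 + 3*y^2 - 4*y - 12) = y + 2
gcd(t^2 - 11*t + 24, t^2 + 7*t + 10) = 1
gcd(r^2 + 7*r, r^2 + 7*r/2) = r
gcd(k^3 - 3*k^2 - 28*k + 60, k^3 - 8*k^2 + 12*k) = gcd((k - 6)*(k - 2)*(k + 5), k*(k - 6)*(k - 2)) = k^2 - 8*k + 12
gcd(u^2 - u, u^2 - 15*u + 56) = 1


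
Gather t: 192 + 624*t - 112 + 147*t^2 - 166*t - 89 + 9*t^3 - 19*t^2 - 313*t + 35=9*t^3 + 128*t^2 + 145*t + 26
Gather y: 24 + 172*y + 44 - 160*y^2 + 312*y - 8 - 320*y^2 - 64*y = -480*y^2 + 420*y + 60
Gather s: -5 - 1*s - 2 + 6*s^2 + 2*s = 6*s^2 + s - 7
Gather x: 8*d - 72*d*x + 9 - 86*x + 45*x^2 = 8*d + 45*x^2 + x*(-72*d - 86) + 9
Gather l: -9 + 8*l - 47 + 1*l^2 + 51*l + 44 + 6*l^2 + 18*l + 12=7*l^2 + 77*l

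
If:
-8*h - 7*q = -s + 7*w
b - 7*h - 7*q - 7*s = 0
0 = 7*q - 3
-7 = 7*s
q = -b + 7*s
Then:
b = -52/7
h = -24/49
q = 3/7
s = -1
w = -4/343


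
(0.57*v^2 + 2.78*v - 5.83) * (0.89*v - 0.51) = 0.5073*v^3 + 2.1835*v^2 - 6.6065*v + 2.9733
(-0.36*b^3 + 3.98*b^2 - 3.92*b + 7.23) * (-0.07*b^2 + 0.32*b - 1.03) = 0.0252*b^5 - 0.3938*b^4 + 1.9188*b^3 - 5.8599*b^2 + 6.3512*b - 7.4469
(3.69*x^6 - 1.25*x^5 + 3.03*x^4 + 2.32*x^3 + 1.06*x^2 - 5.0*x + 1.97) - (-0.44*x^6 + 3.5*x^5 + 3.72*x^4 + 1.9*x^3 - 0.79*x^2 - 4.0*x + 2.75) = 4.13*x^6 - 4.75*x^5 - 0.69*x^4 + 0.42*x^3 + 1.85*x^2 - 1.0*x - 0.78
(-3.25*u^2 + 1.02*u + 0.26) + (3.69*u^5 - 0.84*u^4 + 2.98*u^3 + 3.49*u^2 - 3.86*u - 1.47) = 3.69*u^5 - 0.84*u^4 + 2.98*u^3 + 0.24*u^2 - 2.84*u - 1.21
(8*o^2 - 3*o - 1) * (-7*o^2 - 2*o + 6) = -56*o^4 + 5*o^3 + 61*o^2 - 16*o - 6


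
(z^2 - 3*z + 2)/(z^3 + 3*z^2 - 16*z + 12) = 1/(z + 6)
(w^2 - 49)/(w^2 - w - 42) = (w + 7)/(w + 6)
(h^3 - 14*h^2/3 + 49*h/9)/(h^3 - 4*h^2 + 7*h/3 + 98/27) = 3*h/(3*h + 2)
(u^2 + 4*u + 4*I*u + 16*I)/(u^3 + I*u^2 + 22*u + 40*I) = (u + 4)/(u^2 - 3*I*u + 10)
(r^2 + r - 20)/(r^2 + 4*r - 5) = (r - 4)/(r - 1)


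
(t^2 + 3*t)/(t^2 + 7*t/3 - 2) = 3*t/(3*t - 2)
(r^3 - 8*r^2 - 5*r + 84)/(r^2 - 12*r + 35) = (r^2 - r - 12)/(r - 5)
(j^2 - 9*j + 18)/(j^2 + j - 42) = (j - 3)/(j + 7)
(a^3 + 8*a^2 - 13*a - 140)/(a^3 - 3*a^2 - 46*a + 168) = (a + 5)/(a - 6)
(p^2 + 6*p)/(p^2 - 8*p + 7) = p*(p + 6)/(p^2 - 8*p + 7)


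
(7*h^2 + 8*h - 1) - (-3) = 7*h^2 + 8*h + 2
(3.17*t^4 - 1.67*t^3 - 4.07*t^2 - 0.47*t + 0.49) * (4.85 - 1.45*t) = -4.5965*t^5 + 17.796*t^4 - 2.198*t^3 - 19.058*t^2 - 2.99*t + 2.3765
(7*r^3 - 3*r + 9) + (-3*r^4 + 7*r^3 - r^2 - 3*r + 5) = -3*r^4 + 14*r^3 - r^2 - 6*r + 14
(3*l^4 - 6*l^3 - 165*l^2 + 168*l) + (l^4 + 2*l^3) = 4*l^4 - 4*l^3 - 165*l^2 + 168*l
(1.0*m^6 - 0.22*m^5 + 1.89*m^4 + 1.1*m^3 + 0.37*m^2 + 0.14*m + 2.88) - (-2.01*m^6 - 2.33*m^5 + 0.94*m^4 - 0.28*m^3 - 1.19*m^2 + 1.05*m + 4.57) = 3.01*m^6 + 2.11*m^5 + 0.95*m^4 + 1.38*m^3 + 1.56*m^2 - 0.91*m - 1.69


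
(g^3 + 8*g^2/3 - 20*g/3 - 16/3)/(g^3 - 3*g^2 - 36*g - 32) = (3*g^2 - 4*g - 4)/(3*(g^2 - 7*g - 8))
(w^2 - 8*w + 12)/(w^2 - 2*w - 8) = (-w^2 + 8*w - 12)/(-w^2 + 2*w + 8)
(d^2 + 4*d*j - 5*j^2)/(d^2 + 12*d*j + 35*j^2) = (d - j)/(d + 7*j)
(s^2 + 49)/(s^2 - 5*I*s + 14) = (s + 7*I)/(s + 2*I)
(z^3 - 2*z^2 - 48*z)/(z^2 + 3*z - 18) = z*(z - 8)/(z - 3)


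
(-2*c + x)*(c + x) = -2*c^2 - c*x + x^2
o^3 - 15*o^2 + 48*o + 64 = (o - 8)^2*(o + 1)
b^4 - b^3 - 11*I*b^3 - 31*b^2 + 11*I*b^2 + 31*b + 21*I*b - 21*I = (b - 7*I)*(b - 3*I)*(-I*b + I)*(I*b + 1)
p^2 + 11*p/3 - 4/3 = (p - 1/3)*(p + 4)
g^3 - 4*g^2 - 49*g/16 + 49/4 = (g - 4)*(g - 7/4)*(g + 7/4)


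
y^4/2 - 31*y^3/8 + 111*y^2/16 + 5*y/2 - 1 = (y/2 + 1/4)*(y - 4)^2*(y - 1/4)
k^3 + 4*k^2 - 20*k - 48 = (k - 4)*(k + 2)*(k + 6)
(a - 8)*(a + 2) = a^2 - 6*a - 16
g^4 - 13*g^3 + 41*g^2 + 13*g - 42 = (g - 7)*(g - 6)*(g - 1)*(g + 1)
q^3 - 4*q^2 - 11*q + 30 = (q - 5)*(q - 2)*(q + 3)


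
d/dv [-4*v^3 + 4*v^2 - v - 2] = -12*v^2 + 8*v - 1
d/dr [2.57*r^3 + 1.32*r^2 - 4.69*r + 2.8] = 7.71*r^2 + 2.64*r - 4.69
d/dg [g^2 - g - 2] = 2*g - 1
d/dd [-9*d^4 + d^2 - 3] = -36*d^3 + 2*d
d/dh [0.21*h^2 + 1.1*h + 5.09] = 0.42*h + 1.1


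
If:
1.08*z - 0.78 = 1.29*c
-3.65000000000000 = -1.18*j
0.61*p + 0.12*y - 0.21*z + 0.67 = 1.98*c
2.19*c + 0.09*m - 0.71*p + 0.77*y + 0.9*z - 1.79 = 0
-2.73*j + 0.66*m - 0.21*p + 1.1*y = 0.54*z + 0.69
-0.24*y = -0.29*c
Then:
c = -0.42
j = 3.09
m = 14.14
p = -2.27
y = -0.50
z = 0.22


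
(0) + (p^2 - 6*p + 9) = p^2 - 6*p + 9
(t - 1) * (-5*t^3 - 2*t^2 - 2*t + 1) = -5*t^4 + 3*t^3 + 3*t - 1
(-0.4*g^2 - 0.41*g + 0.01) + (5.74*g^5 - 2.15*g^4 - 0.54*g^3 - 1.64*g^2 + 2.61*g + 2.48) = 5.74*g^5 - 2.15*g^4 - 0.54*g^3 - 2.04*g^2 + 2.2*g + 2.49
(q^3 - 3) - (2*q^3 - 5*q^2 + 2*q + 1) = -q^3 + 5*q^2 - 2*q - 4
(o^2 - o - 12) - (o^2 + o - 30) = 18 - 2*o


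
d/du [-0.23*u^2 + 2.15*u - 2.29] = 2.15 - 0.46*u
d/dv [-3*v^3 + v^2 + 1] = v*(2 - 9*v)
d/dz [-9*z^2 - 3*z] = -18*z - 3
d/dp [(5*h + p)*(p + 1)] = 5*h + 2*p + 1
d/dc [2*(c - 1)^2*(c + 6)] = 2*(c - 1)*(3*c + 11)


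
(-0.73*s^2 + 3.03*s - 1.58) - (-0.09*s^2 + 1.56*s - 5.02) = -0.64*s^2 + 1.47*s + 3.44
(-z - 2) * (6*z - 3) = -6*z^2 - 9*z + 6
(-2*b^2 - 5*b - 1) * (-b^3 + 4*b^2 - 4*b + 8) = 2*b^5 - 3*b^4 - 11*b^3 - 36*b - 8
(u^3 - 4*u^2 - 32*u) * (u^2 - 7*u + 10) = u^5 - 11*u^4 + 6*u^3 + 184*u^2 - 320*u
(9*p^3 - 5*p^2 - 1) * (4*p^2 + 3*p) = 36*p^5 + 7*p^4 - 15*p^3 - 4*p^2 - 3*p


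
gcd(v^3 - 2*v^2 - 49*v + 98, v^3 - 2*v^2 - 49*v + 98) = v^3 - 2*v^2 - 49*v + 98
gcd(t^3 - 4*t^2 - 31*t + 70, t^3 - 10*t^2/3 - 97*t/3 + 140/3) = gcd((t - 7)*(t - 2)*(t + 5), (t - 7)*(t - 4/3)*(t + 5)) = t^2 - 2*t - 35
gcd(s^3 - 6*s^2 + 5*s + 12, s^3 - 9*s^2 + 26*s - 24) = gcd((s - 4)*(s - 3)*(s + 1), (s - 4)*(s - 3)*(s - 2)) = s^2 - 7*s + 12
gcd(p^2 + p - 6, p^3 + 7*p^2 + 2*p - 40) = p - 2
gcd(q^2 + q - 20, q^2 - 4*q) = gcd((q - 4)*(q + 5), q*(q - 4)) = q - 4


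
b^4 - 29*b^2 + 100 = (b - 5)*(b - 2)*(b + 2)*(b + 5)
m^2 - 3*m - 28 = (m - 7)*(m + 4)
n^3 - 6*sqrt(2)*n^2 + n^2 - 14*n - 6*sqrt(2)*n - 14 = (n + 1)*(n - 7*sqrt(2))*(n + sqrt(2))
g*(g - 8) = g^2 - 8*g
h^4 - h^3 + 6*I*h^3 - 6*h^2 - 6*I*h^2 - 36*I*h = h*(h - 3)*(h + 2)*(h + 6*I)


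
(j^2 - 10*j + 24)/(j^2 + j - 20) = (j - 6)/(j + 5)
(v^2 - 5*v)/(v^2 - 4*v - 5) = v/(v + 1)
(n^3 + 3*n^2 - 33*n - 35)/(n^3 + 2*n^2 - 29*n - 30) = (n + 7)/(n + 6)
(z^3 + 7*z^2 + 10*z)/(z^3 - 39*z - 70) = z/(z - 7)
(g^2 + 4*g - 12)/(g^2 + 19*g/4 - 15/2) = 4*(g - 2)/(4*g - 5)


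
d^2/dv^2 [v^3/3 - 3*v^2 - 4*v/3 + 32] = 2*v - 6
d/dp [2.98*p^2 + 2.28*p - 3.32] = 5.96*p + 2.28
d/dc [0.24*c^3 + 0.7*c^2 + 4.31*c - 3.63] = 0.72*c^2 + 1.4*c + 4.31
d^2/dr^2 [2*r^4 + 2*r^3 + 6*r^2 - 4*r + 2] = 24*r^2 + 12*r + 12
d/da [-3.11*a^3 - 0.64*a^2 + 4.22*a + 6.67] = -9.33*a^2 - 1.28*a + 4.22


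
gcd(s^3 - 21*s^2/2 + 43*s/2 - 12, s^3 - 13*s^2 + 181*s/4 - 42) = s^2 - 19*s/2 + 12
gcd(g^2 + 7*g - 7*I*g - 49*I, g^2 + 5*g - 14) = g + 7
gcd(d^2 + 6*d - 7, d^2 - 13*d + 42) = 1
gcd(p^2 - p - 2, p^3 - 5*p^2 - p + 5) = p + 1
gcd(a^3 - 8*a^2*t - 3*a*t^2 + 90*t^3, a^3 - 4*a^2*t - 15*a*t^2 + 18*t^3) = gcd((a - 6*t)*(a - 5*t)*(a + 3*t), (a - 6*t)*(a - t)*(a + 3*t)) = -a^2 + 3*a*t + 18*t^2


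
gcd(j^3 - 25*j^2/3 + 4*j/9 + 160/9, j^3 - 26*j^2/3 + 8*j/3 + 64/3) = j^2 - 20*j/3 - 32/3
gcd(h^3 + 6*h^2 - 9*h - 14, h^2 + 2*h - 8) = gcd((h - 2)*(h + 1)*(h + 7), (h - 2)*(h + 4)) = h - 2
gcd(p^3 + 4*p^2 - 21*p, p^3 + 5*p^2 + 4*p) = p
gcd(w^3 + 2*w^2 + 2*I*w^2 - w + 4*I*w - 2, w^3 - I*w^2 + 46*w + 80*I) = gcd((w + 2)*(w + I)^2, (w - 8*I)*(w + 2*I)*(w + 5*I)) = 1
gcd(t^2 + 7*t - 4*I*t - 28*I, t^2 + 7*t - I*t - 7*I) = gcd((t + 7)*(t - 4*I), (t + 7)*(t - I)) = t + 7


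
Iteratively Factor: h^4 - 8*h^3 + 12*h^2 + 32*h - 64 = (h - 2)*(h^3 - 6*h^2 + 32) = (h - 4)*(h - 2)*(h^2 - 2*h - 8) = (h - 4)^2*(h - 2)*(h + 2)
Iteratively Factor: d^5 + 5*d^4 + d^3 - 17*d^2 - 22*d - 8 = (d + 1)*(d^4 + 4*d^3 - 3*d^2 - 14*d - 8) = (d + 1)*(d + 4)*(d^3 - 3*d - 2) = (d + 1)^2*(d + 4)*(d^2 - d - 2) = (d - 2)*(d + 1)^2*(d + 4)*(d + 1)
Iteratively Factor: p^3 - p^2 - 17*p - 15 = (p + 1)*(p^2 - 2*p - 15) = (p - 5)*(p + 1)*(p + 3)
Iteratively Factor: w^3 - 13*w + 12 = (w - 1)*(w^2 + w - 12) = (w - 1)*(w + 4)*(w - 3)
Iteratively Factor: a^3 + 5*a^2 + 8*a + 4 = (a + 2)*(a^2 + 3*a + 2) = (a + 2)^2*(a + 1)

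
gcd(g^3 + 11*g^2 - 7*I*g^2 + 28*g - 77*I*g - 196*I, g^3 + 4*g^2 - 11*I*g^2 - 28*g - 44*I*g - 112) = g^2 + g*(4 - 7*I) - 28*I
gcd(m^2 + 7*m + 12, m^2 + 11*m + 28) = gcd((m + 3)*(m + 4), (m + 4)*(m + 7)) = m + 4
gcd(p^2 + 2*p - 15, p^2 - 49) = 1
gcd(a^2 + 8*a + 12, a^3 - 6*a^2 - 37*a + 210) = a + 6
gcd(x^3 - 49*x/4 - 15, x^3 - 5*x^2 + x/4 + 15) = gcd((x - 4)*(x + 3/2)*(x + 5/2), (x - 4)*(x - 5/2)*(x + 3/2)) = x^2 - 5*x/2 - 6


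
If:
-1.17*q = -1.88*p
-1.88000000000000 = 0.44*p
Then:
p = -4.27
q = -6.87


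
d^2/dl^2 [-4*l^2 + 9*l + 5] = -8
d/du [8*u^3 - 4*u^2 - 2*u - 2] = 24*u^2 - 8*u - 2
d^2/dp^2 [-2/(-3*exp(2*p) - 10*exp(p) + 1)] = 4*(4*(3*exp(p) + 5)^2*exp(p) - (6*exp(p) + 5)*(3*exp(2*p) + 10*exp(p) - 1))*exp(p)/(3*exp(2*p) + 10*exp(p) - 1)^3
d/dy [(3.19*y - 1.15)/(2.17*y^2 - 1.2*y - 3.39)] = (-6.9223*y^2 + 4.991*y - 12.1941)/(4.7089*y^4 - 5.208*y^3 - 13.2726*y^2 + 8.136*y + 11.4921)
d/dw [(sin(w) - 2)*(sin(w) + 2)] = sin(2*w)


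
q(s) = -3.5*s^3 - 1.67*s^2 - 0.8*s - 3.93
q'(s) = -10.5*s^2 - 3.34*s - 0.8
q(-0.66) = -3.12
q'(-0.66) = -3.17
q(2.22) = -52.23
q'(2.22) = -59.96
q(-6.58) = 926.15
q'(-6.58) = -433.44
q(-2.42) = 37.83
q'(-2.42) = -54.21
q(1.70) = -27.31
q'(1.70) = -36.82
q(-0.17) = -3.83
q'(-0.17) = -0.54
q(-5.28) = 468.93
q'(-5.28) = -275.89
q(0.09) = -4.02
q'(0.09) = -1.19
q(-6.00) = 696.75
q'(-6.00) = -358.76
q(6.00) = -824.85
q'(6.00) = -398.84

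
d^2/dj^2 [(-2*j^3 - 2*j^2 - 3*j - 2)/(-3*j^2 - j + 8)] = 2*(71*j^3 + 150*j^2 + 618*j + 202)/(27*j^6 + 27*j^5 - 207*j^4 - 143*j^3 + 552*j^2 + 192*j - 512)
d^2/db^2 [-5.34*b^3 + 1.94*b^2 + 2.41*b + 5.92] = 3.88 - 32.04*b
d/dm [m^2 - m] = 2*m - 1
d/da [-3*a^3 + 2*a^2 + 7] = a*(4 - 9*a)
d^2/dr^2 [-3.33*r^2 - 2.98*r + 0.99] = -6.66000000000000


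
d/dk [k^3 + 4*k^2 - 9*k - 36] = 3*k^2 + 8*k - 9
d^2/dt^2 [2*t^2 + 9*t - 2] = 4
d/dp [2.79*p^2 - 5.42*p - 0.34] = 5.58*p - 5.42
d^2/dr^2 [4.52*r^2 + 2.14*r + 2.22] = 9.04000000000000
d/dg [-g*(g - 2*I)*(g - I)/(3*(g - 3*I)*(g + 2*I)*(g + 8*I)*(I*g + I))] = (-I*g^6 - 6*g^5 + g^4*(-10 - I) + g^3*(-124 + 32*I) + g^2*(-116 + 172*I) + 288*I*g + 96)/(3*g^8 + g^7*(6 + 42*I) + g^6*(-60 + 84*I) + g^5*(-126 + 918*I) + g^4*(-1491 + 1752*I) + g^3*(-2856 + 4908*I) + g^2*(-8340 + 8064*I) + g*(-13824 + 4032*I) - 6912)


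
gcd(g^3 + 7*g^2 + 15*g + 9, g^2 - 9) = g + 3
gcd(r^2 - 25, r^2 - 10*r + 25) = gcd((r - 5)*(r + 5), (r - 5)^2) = r - 5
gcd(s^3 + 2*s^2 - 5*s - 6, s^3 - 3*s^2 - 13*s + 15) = s + 3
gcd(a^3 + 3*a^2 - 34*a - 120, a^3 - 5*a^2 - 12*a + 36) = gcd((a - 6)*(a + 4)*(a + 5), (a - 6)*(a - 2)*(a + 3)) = a - 6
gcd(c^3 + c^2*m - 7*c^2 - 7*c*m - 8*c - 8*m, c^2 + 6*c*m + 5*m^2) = c + m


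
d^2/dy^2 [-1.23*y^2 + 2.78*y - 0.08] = -2.46000000000000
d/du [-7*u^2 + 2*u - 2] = 2 - 14*u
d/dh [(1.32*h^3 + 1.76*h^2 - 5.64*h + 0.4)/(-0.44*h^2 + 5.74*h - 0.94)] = (-0.5808*h^4 + 15.1536*h^3 + 3.8984*h^2 - 2.9568*h + 3.0056)/(0.1936*h^4 - 5.0512*h^3 + 33.7748*h^2 - 10.7912*h + 0.8836)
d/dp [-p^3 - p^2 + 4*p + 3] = -3*p^2 - 2*p + 4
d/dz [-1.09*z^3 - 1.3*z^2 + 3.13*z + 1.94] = -3.27*z^2 - 2.6*z + 3.13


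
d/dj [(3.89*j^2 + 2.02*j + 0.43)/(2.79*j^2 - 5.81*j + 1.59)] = (-28.2367*j^2 + 9.9708*j + 5.7101)/(7.7841*j^4 - 32.4198*j^3 + 42.6283*j^2 - 18.4758*j + 2.5281)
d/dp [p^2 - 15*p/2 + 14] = 2*p - 15/2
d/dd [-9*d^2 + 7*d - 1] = 7 - 18*d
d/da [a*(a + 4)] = 2*a + 4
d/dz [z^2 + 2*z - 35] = 2*z + 2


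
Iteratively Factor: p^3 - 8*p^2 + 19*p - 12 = (p - 3)*(p^2 - 5*p + 4) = (p - 4)*(p - 3)*(p - 1)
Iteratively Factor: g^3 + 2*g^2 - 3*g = (g)*(g^2 + 2*g - 3) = g*(g - 1)*(g + 3)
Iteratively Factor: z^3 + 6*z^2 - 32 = (z - 2)*(z^2 + 8*z + 16) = (z - 2)*(z + 4)*(z + 4)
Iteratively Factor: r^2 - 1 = (r - 1)*(r + 1)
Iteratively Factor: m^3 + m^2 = (m + 1)*(m^2) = m*(m + 1)*(m)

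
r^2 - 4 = (r - 2)*(r + 2)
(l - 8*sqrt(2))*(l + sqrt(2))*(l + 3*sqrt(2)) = l^3 - 4*sqrt(2)*l^2 - 58*l - 48*sqrt(2)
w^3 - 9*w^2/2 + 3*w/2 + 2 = (w - 4)*(w - 1)*(w + 1/2)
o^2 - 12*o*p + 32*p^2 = (o - 8*p)*(o - 4*p)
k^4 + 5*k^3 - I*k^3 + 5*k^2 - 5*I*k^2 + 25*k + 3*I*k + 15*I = (k + 5)*(k - 3*I)*(k + I)^2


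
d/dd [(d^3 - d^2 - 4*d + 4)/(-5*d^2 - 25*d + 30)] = (-d^2 - 12*d - 4)/(5*(d^2 + 12*d + 36))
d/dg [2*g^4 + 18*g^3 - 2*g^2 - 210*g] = 8*g^3 + 54*g^2 - 4*g - 210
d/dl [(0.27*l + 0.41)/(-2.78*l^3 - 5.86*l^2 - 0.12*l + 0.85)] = (1.5012*l^3 + 5.0016*l^2 + 4.8052*l + 0.2787)/(7.7284*l^6 + 32.5816*l^5 + 35.0068*l^4 - 3.3196*l^3 - 9.9476*l^2 - 0.204*l + 0.7225)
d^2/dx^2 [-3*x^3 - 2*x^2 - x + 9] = -18*x - 4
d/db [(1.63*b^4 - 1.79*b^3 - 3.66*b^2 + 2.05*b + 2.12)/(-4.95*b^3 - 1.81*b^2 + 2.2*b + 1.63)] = (-8.0685*b^6 - 5.9006*b^5 - 4.1191*b^4 + 23.0466*b^3 + 18.3874*b^2 - 4.2572*b - 1.3225)/(24.5025*b^6 + 17.919*b^5 - 18.5039*b^4 - 24.101*b^3 - 1.0606*b^2 + 7.172*b + 2.6569)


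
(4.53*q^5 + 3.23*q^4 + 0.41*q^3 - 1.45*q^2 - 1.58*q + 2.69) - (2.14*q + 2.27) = 4.53*q^5 + 3.23*q^4 + 0.41*q^3 - 1.45*q^2 - 3.72*q + 0.42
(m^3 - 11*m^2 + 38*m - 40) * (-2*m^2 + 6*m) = -2*m^5 + 28*m^4 - 142*m^3 + 308*m^2 - 240*m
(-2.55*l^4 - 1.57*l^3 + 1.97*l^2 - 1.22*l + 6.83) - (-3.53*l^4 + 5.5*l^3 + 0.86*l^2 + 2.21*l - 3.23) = 0.98*l^4 - 7.07*l^3 + 1.11*l^2 - 3.43*l + 10.06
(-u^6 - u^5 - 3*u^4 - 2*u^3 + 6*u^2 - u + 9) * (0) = 0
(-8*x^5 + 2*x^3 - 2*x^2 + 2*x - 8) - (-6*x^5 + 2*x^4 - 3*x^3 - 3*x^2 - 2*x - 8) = -2*x^5 - 2*x^4 + 5*x^3 + x^2 + 4*x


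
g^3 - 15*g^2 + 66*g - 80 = (g - 8)*(g - 5)*(g - 2)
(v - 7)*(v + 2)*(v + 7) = v^3 + 2*v^2 - 49*v - 98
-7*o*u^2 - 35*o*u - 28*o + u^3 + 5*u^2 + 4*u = (-7*o + u)*(u + 1)*(u + 4)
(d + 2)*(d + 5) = d^2 + 7*d + 10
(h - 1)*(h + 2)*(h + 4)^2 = h^4 + 9*h^3 + 22*h^2 - 32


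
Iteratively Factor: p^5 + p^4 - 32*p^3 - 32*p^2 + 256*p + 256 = (p - 4)*(p^4 + 5*p^3 - 12*p^2 - 80*p - 64) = (p - 4)*(p + 4)*(p^3 + p^2 - 16*p - 16) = (p - 4)*(p + 4)^2*(p^2 - 3*p - 4) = (p - 4)^2*(p + 4)^2*(p + 1)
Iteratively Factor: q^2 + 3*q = (q)*(q + 3)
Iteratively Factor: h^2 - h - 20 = (h + 4)*(h - 5)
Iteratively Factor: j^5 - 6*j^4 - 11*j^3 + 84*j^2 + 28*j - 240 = (j + 3)*(j^4 - 9*j^3 + 16*j^2 + 36*j - 80) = (j - 4)*(j + 3)*(j^3 - 5*j^2 - 4*j + 20) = (j - 4)*(j - 2)*(j + 3)*(j^2 - 3*j - 10) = (j - 4)*(j - 2)*(j + 2)*(j + 3)*(j - 5)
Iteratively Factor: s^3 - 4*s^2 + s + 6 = (s - 2)*(s^2 - 2*s - 3) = (s - 3)*(s - 2)*(s + 1)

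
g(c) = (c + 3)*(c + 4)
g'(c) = 2*c + 7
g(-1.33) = 4.46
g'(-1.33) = 4.34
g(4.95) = 71.15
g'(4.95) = 16.90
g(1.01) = 20.09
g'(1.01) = 9.02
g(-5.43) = 3.47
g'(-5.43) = -3.86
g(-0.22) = 10.51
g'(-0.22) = 6.56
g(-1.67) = 3.10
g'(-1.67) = 3.66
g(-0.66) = 7.82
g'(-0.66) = 5.68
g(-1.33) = 4.46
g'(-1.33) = 4.34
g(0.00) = 12.00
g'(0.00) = 7.00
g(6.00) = 90.00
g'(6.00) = 19.00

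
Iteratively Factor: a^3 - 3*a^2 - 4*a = (a + 1)*(a^2 - 4*a) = a*(a + 1)*(a - 4)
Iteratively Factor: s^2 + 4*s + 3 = (s + 1)*(s + 3)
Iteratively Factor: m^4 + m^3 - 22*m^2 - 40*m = (m - 5)*(m^3 + 6*m^2 + 8*m) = (m - 5)*(m + 4)*(m^2 + 2*m) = (m - 5)*(m + 2)*(m + 4)*(m)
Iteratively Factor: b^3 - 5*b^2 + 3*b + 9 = (b - 3)*(b^2 - 2*b - 3) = (b - 3)*(b + 1)*(b - 3)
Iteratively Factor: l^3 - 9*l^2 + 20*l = (l - 4)*(l^2 - 5*l) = l*(l - 4)*(l - 5)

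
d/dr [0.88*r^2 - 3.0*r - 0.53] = 1.76*r - 3.0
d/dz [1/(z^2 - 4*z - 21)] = 2*(2 - z)/(-z^2 + 4*z + 21)^2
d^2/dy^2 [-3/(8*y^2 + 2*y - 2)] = 3*(16*y^2 + 4*y - (8*y + 1)^2 - 4)/(4*y^2 + y - 1)^3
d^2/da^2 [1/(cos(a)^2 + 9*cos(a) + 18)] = (-4*sin(a)^4 + 11*sin(a)^2 + 783*cos(a)/4 - 27*cos(3*a)/4 + 119)/((cos(a) + 3)^3*(cos(a) + 6)^3)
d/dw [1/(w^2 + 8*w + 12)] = 2*(-w - 4)/(w^2 + 8*w + 12)^2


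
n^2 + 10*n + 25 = (n + 5)^2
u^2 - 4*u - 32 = (u - 8)*(u + 4)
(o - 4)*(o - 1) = o^2 - 5*o + 4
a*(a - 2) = a^2 - 2*a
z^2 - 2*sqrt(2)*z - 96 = (z - 8*sqrt(2))*(z + 6*sqrt(2))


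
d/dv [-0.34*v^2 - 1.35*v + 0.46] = -0.68*v - 1.35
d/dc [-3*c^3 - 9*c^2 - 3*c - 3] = -9*c^2 - 18*c - 3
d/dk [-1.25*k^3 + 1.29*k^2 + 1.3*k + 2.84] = -3.75*k^2 + 2.58*k + 1.3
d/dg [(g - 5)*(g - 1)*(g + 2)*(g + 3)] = 4*g^3 - 3*g^2 - 38*g - 11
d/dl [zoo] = 0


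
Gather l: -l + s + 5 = -l + s + 5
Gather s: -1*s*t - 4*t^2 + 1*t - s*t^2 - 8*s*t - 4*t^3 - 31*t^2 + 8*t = s*(-t^2 - 9*t) - 4*t^3 - 35*t^2 + 9*t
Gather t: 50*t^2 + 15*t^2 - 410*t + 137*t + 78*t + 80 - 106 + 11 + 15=65*t^2 - 195*t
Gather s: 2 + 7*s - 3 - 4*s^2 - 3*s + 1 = -4*s^2 + 4*s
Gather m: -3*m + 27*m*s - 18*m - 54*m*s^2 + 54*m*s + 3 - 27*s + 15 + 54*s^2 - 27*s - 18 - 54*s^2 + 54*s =m*(-54*s^2 + 81*s - 21)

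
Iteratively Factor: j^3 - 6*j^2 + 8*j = (j - 4)*(j^2 - 2*j) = (j - 4)*(j - 2)*(j)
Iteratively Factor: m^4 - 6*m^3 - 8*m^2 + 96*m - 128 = (m - 4)*(m^3 - 2*m^2 - 16*m + 32) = (m - 4)*(m + 4)*(m^2 - 6*m + 8) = (m - 4)*(m - 2)*(m + 4)*(m - 4)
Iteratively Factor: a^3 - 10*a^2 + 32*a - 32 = (a - 4)*(a^2 - 6*a + 8) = (a - 4)^2*(a - 2)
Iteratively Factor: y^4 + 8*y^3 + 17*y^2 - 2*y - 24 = (y + 2)*(y^3 + 6*y^2 + 5*y - 12) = (y + 2)*(y + 3)*(y^2 + 3*y - 4) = (y + 2)*(y + 3)*(y + 4)*(y - 1)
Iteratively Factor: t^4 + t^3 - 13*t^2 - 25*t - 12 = (t + 1)*(t^3 - 13*t - 12) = (t + 1)^2*(t^2 - t - 12) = (t - 4)*(t + 1)^2*(t + 3)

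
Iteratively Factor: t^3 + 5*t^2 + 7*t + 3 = (t + 1)*(t^2 + 4*t + 3) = (t + 1)^2*(t + 3)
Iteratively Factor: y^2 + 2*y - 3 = (y + 3)*(y - 1)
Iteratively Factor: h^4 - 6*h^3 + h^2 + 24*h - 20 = (h - 5)*(h^3 - h^2 - 4*h + 4) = (h - 5)*(h + 2)*(h^2 - 3*h + 2) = (h - 5)*(h - 2)*(h + 2)*(h - 1)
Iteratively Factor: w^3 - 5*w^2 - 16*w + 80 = (w - 4)*(w^2 - w - 20) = (w - 4)*(w + 4)*(w - 5)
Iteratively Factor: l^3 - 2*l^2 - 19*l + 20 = (l - 5)*(l^2 + 3*l - 4) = (l - 5)*(l - 1)*(l + 4)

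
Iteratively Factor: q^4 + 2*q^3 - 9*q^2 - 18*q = (q + 3)*(q^3 - q^2 - 6*q) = (q - 3)*(q + 3)*(q^2 + 2*q) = q*(q - 3)*(q + 3)*(q + 2)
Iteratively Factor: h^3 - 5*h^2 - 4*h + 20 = (h - 2)*(h^2 - 3*h - 10) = (h - 2)*(h + 2)*(h - 5)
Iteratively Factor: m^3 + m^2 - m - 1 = (m + 1)*(m^2 - 1) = (m + 1)^2*(m - 1)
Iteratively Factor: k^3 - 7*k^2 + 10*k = (k - 2)*(k^2 - 5*k) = k*(k - 2)*(k - 5)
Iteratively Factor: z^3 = (z)*(z^2) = z^2*(z)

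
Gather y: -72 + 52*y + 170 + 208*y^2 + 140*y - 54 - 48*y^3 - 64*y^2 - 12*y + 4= -48*y^3 + 144*y^2 + 180*y + 48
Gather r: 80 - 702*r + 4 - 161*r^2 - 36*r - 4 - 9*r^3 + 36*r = -9*r^3 - 161*r^2 - 702*r + 80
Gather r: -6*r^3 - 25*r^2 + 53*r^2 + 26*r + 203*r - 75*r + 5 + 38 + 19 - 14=-6*r^3 + 28*r^2 + 154*r + 48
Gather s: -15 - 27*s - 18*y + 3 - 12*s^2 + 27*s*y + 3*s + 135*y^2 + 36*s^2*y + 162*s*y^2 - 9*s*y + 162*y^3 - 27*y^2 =s^2*(36*y - 12) + s*(162*y^2 + 18*y - 24) + 162*y^3 + 108*y^2 - 18*y - 12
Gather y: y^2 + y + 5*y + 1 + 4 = y^2 + 6*y + 5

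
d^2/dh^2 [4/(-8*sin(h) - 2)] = 8*(4*sin(h)^2 - sin(h) - 8)/(4*sin(h) + 1)^3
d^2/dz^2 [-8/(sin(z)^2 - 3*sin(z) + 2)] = 8*(4*sin(z)^3 - 5*sin(z)^2 - 10*sin(z) + 14)/((sin(z) - 2)^3*(sin(z) - 1)^2)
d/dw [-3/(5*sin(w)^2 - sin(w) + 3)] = 3*(10*sin(w) - 1)*cos(w)/(5*sin(w)^2 - sin(w) + 3)^2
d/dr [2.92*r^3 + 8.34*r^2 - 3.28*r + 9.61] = 8.76*r^2 + 16.68*r - 3.28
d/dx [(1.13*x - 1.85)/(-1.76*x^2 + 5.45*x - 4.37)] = (1.9888*x^2 - 6.512*x + 5.1444)/(3.0976*x^4 - 19.184*x^3 + 45.0849*x^2 - 47.633*x + 19.0969)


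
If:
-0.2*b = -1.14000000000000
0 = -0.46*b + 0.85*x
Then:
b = 5.70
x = 3.08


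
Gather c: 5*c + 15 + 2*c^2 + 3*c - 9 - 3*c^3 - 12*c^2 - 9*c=-3*c^3 - 10*c^2 - c + 6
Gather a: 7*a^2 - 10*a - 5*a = 7*a^2 - 15*a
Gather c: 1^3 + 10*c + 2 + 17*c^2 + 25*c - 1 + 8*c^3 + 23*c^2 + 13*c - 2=8*c^3 + 40*c^2 + 48*c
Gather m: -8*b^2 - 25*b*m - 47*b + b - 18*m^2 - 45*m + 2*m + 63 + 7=-8*b^2 - 46*b - 18*m^2 + m*(-25*b - 43) + 70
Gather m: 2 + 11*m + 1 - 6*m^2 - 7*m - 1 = -6*m^2 + 4*m + 2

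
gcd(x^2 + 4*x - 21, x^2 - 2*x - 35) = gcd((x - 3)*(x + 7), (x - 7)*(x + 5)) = 1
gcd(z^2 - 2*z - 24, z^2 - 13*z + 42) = z - 6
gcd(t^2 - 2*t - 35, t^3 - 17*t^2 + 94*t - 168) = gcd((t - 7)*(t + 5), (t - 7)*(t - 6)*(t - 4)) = t - 7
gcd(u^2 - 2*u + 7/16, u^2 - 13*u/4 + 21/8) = u - 7/4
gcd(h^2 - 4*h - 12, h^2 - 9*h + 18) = h - 6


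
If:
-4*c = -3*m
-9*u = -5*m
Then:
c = 27*u/20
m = 9*u/5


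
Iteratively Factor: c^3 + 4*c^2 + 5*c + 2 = (c + 1)*(c^2 + 3*c + 2) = (c + 1)*(c + 2)*(c + 1)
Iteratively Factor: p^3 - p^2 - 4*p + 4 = (p - 2)*(p^2 + p - 2) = (p - 2)*(p + 2)*(p - 1)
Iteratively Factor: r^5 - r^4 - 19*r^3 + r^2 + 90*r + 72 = (r + 1)*(r^4 - 2*r^3 - 17*r^2 + 18*r + 72) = (r + 1)*(r + 2)*(r^3 - 4*r^2 - 9*r + 36) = (r + 1)*(r + 2)*(r + 3)*(r^2 - 7*r + 12) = (r - 3)*(r + 1)*(r + 2)*(r + 3)*(r - 4)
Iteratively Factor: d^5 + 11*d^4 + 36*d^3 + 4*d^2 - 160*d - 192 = (d + 4)*(d^4 + 7*d^3 + 8*d^2 - 28*d - 48) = (d - 2)*(d + 4)*(d^3 + 9*d^2 + 26*d + 24) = (d - 2)*(d + 2)*(d + 4)*(d^2 + 7*d + 12) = (d - 2)*(d + 2)*(d + 4)^2*(d + 3)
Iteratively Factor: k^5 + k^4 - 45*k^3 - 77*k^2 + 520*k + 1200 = (k + 4)*(k^4 - 3*k^3 - 33*k^2 + 55*k + 300) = (k + 4)^2*(k^3 - 7*k^2 - 5*k + 75) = (k + 3)*(k + 4)^2*(k^2 - 10*k + 25) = (k - 5)*(k + 3)*(k + 4)^2*(k - 5)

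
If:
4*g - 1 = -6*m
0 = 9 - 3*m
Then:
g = -17/4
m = 3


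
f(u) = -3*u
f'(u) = -3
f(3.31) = -9.93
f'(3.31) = -3.00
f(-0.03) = 0.09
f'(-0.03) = -3.00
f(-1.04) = 3.12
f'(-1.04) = -3.00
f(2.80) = -8.40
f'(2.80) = -3.00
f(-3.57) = 10.71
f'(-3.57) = -3.00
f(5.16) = -15.48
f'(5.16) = -3.00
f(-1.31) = 3.93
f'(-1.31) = -3.00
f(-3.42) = 10.26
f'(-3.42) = -3.00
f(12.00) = -36.00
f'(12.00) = -3.00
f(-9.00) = 27.00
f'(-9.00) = -3.00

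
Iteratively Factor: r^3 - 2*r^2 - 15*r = (r - 5)*(r^2 + 3*r) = r*(r - 5)*(r + 3)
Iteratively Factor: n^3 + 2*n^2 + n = (n + 1)*(n^2 + n) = (n + 1)^2*(n)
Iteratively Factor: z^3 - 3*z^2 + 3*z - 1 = (z - 1)*(z^2 - 2*z + 1) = (z - 1)^2*(z - 1)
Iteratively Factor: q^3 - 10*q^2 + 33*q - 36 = (q - 4)*(q^2 - 6*q + 9) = (q - 4)*(q - 3)*(q - 3)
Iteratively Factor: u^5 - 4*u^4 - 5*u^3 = (u - 5)*(u^4 + u^3) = (u - 5)*(u + 1)*(u^3) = u*(u - 5)*(u + 1)*(u^2) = u^2*(u - 5)*(u + 1)*(u)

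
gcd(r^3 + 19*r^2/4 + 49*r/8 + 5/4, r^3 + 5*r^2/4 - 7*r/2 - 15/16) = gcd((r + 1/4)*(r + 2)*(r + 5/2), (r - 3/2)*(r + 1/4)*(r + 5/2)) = r^2 + 11*r/4 + 5/8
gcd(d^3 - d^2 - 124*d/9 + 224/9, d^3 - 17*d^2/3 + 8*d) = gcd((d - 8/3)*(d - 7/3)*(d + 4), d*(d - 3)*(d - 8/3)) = d - 8/3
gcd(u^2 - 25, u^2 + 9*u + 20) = u + 5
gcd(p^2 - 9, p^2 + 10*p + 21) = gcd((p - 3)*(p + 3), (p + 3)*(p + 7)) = p + 3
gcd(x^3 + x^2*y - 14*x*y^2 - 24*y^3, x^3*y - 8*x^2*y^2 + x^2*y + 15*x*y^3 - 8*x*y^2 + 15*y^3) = 1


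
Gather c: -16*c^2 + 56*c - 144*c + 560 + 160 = -16*c^2 - 88*c + 720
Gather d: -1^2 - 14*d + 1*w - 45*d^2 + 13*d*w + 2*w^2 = -45*d^2 + d*(13*w - 14) + 2*w^2 + w - 1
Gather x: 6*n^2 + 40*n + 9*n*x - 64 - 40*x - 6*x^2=6*n^2 + 40*n - 6*x^2 + x*(9*n - 40) - 64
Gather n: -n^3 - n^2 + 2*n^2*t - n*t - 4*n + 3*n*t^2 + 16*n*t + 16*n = -n^3 + n^2*(2*t - 1) + n*(3*t^2 + 15*t + 12)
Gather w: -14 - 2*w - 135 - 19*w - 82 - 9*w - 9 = -30*w - 240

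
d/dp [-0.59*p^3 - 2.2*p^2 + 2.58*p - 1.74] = -1.77*p^2 - 4.4*p + 2.58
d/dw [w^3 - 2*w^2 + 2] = w*(3*w - 4)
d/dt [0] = 0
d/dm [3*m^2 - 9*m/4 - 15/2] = 6*m - 9/4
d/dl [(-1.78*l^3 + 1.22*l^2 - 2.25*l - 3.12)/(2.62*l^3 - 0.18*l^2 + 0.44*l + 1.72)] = (-2.876*l^4 + 10.2236*l^3 + 15.4702*l^2 + 3.0736*l - 2.4972)/(6.8644*l^6 - 0.9432*l^5 + 2.338*l^4 + 8.8544*l^3 - 0.4256*l^2 + 1.5136*l + 2.9584)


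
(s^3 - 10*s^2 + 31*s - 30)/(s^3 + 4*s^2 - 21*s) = (s^2 - 7*s + 10)/(s*(s + 7))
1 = 1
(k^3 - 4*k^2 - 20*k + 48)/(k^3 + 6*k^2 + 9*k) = (k^3 - 4*k^2 - 20*k + 48)/(k*(k^2 + 6*k + 9))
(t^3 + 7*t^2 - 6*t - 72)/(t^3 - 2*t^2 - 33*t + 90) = (t + 4)/(t - 5)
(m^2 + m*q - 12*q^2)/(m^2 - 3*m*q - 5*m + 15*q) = (m + 4*q)/(m - 5)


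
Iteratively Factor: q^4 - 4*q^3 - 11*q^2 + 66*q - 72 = (q - 3)*(q^3 - q^2 - 14*q + 24) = (q - 3)*(q + 4)*(q^2 - 5*q + 6) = (q - 3)^2*(q + 4)*(q - 2)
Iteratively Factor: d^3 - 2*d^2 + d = (d)*(d^2 - 2*d + 1) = d*(d - 1)*(d - 1)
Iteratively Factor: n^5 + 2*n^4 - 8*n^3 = (n)*(n^4 + 2*n^3 - 8*n^2) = n^2*(n^3 + 2*n^2 - 8*n) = n^2*(n - 2)*(n^2 + 4*n) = n^2*(n - 2)*(n + 4)*(n)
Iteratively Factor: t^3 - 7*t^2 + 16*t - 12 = (t - 2)*(t^2 - 5*t + 6) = (t - 2)^2*(t - 3)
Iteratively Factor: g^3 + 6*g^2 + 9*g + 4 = (g + 1)*(g^2 + 5*g + 4) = (g + 1)^2*(g + 4)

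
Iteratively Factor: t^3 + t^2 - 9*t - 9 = (t + 1)*(t^2 - 9) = (t + 1)*(t + 3)*(t - 3)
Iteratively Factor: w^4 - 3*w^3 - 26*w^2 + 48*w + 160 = (w - 4)*(w^3 + w^2 - 22*w - 40) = (w - 5)*(w - 4)*(w^2 + 6*w + 8) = (w - 5)*(w - 4)*(w + 4)*(w + 2)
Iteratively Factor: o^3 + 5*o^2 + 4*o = (o)*(o^2 + 5*o + 4) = o*(o + 1)*(o + 4)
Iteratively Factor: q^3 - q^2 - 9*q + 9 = (q - 1)*(q^2 - 9) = (q - 1)*(q + 3)*(q - 3)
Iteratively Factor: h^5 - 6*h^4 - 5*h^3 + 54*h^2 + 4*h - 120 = (h + 2)*(h^4 - 8*h^3 + 11*h^2 + 32*h - 60) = (h - 5)*(h + 2)*(h^3 - 3*h^2 - 4*h + 12) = (h - 5)*(h + 2)^2*(h^2 - 5*h + 6) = (h - 5)*(h - 2)*(h + 2)^2*(h - 3)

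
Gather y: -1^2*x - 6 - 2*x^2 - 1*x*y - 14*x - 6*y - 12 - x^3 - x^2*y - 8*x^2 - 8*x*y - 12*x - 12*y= -x^3 - 10*x^2 - 27*x + y*(-x^2 - 9*x - 18) - 18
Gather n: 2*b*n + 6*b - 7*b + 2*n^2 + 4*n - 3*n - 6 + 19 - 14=-b + 2*n^2 + n*(2*b + 1) - 1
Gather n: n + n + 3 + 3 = 2*n + 6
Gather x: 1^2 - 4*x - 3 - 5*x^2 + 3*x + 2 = -5*x^2 - x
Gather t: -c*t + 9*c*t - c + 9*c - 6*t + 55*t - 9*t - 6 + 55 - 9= 8*c + t*(8*c + 40) + 40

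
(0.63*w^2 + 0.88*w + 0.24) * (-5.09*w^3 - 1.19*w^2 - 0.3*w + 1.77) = -3.2067*w^5 - 5.2289*w^4 - 2.4578*w^3 + 0.5655*w^2 + 1.4856*w + 0.4248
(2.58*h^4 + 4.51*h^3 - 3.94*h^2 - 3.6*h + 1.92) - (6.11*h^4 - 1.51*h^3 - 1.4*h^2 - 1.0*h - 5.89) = -3.53*h^4 + 6.02*h^3 - 2.54*h^2 - 2.6*h + 7.81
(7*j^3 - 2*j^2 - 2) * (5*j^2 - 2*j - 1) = 35*j^5 - 24*j^4 - 3*j^3 - 8*j^2 + 4*j + 2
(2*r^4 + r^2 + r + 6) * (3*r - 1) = 6*r^5 - 2*r^4 + 3*r^3 + 2*r^2 + 17*r - 6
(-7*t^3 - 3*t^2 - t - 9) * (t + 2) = -7*t^4 - 17*t^3 - 7*t^2 - 11*t - 18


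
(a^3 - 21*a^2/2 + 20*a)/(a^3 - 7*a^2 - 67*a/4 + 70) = 2*a/(2*a + 7)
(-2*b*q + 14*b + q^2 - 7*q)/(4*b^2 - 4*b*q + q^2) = (q - 7)/(-2*b + q)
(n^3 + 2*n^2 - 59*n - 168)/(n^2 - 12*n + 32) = (n^2 + 10*n + 21)/(n - 4)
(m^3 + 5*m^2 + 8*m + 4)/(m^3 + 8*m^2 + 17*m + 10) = (m + 2)/(m + 5)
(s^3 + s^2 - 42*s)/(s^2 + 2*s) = (s^2 + s - 42)/(s + 2)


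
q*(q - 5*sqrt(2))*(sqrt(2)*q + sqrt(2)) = sqrt(2)*q^3 - 10*q^2 + sqrt(2)*q^2 - 10*q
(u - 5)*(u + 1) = u^2 - 4*u - 5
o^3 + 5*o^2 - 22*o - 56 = (o - 4)*(o + 2)*(o + 7)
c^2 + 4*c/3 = c*(c + 4/3)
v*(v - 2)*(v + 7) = v^3 + 5*v^2 - 14*v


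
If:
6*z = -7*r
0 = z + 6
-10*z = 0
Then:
No Solution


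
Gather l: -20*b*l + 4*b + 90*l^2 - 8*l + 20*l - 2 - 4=4*b + 90*l^2 + l*(12 - 20*b) - 6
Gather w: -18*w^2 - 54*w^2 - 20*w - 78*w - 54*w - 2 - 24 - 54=-72*w^2 - 152*w - 80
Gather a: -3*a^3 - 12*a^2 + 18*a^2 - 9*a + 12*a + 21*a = -3*a^3 + 6*a^2 + 24*a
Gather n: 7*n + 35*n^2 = 35*n^2 + 7*n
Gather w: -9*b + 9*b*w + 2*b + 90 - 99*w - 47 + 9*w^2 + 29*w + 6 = -7*b + 9*w^2 + w*(9*b - 70) + 49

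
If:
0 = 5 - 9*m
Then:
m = 5/9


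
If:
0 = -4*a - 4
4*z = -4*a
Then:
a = -1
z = 1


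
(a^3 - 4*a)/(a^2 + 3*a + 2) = a*(a - 2)/(a + 1)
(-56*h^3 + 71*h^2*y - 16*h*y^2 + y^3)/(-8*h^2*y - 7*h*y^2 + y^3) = (7*h^2 - 8*h*y + y^2)/(y*(h + y))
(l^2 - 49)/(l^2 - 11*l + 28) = (l + 7)/(l - 4)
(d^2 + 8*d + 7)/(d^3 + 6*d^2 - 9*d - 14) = 1/(d - 2)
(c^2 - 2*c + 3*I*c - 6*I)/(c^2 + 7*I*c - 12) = (c - 2)/(c + 4*I)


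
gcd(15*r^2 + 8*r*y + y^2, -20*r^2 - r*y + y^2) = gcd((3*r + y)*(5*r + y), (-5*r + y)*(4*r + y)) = 1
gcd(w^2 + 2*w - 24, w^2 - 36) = w + 6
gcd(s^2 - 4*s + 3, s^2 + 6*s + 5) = 1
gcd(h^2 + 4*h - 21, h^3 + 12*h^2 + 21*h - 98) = h + 7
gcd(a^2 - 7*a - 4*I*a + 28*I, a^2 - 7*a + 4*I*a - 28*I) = a - 7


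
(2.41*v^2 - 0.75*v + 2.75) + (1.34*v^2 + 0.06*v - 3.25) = 3.75*v^2 - 0.69*v - 0.5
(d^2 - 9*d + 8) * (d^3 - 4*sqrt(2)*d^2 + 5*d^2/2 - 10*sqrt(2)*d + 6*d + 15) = d^5 - 13*d^4/2 - 4*sqrt(2)*d^4 - 17*d^3/2 + 26*sqrt(2)*d^3 - 19*d^2 + 58*sqrt(2)*d^2 - 80*sqrt(2)*d - 87*d + 120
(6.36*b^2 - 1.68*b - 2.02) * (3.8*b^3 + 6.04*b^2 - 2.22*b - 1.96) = 24.168*b^5 + 32.0304*b^4 - 31.9424*b^3 - 20.9368*b^2 + 7.7772*b + 3.9592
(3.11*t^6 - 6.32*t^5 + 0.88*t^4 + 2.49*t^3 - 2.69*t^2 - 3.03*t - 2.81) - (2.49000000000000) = 3.11*t^6 - 6.32*t^5 + 0.88*t^4 + 2.49*t^3 - 2.69*t^2 - 3.03*t - 5.3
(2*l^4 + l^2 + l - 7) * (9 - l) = -2*l^5 + 18*l^4 - l^3 + 8*l^2 + 16*l - 63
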